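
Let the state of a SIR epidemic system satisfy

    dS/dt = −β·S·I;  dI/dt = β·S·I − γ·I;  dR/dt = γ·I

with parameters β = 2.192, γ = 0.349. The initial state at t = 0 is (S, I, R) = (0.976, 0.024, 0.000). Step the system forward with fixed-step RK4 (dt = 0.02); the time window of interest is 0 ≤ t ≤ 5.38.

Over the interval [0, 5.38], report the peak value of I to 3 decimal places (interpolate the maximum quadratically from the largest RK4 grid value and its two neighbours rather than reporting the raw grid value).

t=0.000: state=(0.976, 0.024, 0.000)
step 1 (dt=0.02): k1=(-0.051, 0.043, 0.008), k2=(-0.052, 0.044, 0.009), k3=(-0.052, 0.044, 0.009), k4=(-0.053, 0.044, 0.009); state += dt/6·(k1+2k2+2k3+k4)
t=0.020: state=(0.975, 0.025, 0.000)
t=0.040: state=(0.974, 0.026, 0.000)
t=0.060: state=(0.973, 0.027, 0.001)
continuing one RK4 step at a time; state shown every 10 steps (Δt=0.2):
t=0.200: state=(0.964, 0.034, 0.002)
t=0.400: state=(0.947, 0.049, 0.005)
t=0.600: state=(0.923, 0.068, 0.009)
t=0.800: state=(0.891, 0.095, 0.015)
t=1.000: state=(0.848, 0.129, 0.022)
t=1.200: state=(0.794, 0.173, 0.033)
t=1.400: state=(0.728, 0.225, 0.047)
t=1.600: state=(0.651, 0.284, 0.064)
t=1.800: state=(0.567, 0.347, 0.086)
t=2.000: state=(0.481, 0.407, 0.113)
t=2.200: state=(0.397, 0.460, 0.143)
t=2.400: state=(0.322, 0.502, 0.177)
t=2.600: state=(0.256, 0.531, 0.213)
t=2.800: state=(0.202, 0.547, 0.250)
t=3.000: state=(0.159, 0.552, 0.289)
t=3.200: state=(0.125, 0.548, 0.327)
t=3.400: state=(0.098, 0.536, 0.365)
t=3.600: state=(0.078, 0.520, 0.402)
t=3.800: state=(0.062, 0.500, 0.438)
t=4.000: state=(0.050, 0.478, 0.472)
t=4.200: state=(0.041, 0.455, 0.504)
t=4.400: state=(0.034, 0.431, 0.535)
t=4.600: state=(0.028, 0.407, 0.565)
t=4.800: state=(0.024, 0.384, 0.592)
t=5.000: state=(0.020, 0.362, 0.618)
t=5.200: state=(0.017, 0.340, 0.643)
t=5.380: state=(0.015, 0.321, 0.663)
largest grid value and its neighbours: I(2.980)=0.55205, I(3.000)=0.55209, I(3.020)=0.55204
parabola through these three points peaks at t≈2.999 with I≈0.55209

max I = 0.552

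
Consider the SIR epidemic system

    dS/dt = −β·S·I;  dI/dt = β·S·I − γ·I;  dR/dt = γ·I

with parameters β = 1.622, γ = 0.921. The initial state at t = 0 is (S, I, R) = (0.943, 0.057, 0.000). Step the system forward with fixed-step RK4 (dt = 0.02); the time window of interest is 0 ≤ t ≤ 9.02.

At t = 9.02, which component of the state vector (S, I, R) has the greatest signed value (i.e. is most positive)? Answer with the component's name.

largest component: R

t=0.000: state=(0.943, 0.057, 0.000)
step 1 (dt=0.02): k1=(-0.087, 0.035, 0.052), k2=(-0.088, 0.035, 0.053), k3=(-0.088, 0.035, 0.053), k4=(-0.088, 0.035, 0.053); state += dt/6·(k1+2k2+2k3+k4)
t=0.020: state=(0.941, 0.058, 0.001)
t=0.040: state=(0.939, 0.058, 0.002)
t=0.060: state=(0.938, 0.059, 0.003)
continuing one RK4 step at a time; state shown every 25 steps (Δt=0.5):
t=0.500: state=(0.894, 0.076, 0.030)
t=1.000: state=(0.833, 0.096, 0.070)
t=1.500: state=(0.764, 0.116, 0.119)
t=2.000: state=(0.691, 0.132, 0.177)
t=2.500: state=(0.618, 0.142, 0.240)
t=3.000: state=(0.550, 0.144, 0.306)
t=3.500: state=(0.490, 0.138, 0.372)
t=4.000: state=(0.440, 0.127, 0.433)
t=4.500: state=(0.399, 0.113, 0.488)
t=5.000: state=(0.367, 0.097, 0.536)
t=5.500: state=(0.341, 0.081, 0.577)
t=6.000: state=(0.321, 0.067, 0.612)
t=6.500: state=(0.306, 0.055, 0.640)
t=7.000: state=(0.294, 0.044, 0.662)
t=7.500: state=(0.285, 0.035, 0.680)
t=8.000: state=(0.277, 0.028, 0.695)
t=8.500: state=(0.272, 0.022, 0.706)
t=9.000: state=(0.268, 0.017, 0.715)
t=9.020: state=(0.267, 0.017, 0.716)
compare at T: S=0.267, I=0.017, R=0.716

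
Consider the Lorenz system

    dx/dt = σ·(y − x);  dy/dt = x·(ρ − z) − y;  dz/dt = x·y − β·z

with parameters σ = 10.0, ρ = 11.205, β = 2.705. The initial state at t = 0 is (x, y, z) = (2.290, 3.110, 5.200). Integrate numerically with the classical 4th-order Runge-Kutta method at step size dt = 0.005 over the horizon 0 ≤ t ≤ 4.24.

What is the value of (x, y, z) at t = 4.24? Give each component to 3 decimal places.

t=0.000: state=(2.290, 3.110, 5.200)
step 1 (dt=0.005): k1=(8.200, 10.641, -6.944), k2=(8.261, 10.778, -6.772), k3=(8.263, 10.778, -6.772), k4=(8.326, 10.915, -6.598); state += dt/6·(k1+2k2+2k3+k4)
t=0.005: state=(2.331, 3.164, 5.166)
t=0.010: state=(2.373, 3.219, 5.134)
t=0.015: state=(2.416, 3.276, 5.104)
continuing one RK4 step at a time; state shown every 40 steps (Δt=0.2):
t=0.200: state=(4.677, 6.294, 5.624)
t=0.400: state=(7.688, 8.384, 11.284)
t=0.600: state=(5.962, 4.153, 13.577)
t=0.800: state=(3.360, 2.777, 10.002)
t=1.000: state=(3.361, 3.842, 7.417)
t=1.200: state=(5.023, 6.113, 7.598)
t=1.400: state=(6.785, 7.095, 11.022)
t=1.600: state=(5.766, 4.735, 12.332)
t=1.800: state=(4.150, 3.746, 10.143)
t=2.000: state=(4.193, 4.582, 8.466)
t=2.200: state=(5.386, 6.066, 8.953)
t=2.400: state=(6.213, 6.203, 11.045)
t=2.600: state=(5.412, 4.811, 11.392)
t=2.800: state=(4.544, 4.368, 9.981)
t=3.000: state=(4.732, 5.051, 9.111)
t=3.200: state=(5.521, 5.887, 9.733)
t=3.400: state=(5.802, 5.674, 10.894)
t=3.600: state=(5.222, 4.882, 10.800)
t=3.800: state=(4.804, 4.765, 9.912)
t=4.000: state=(5.041, 5.277, 9.561)
t=4.200: state=(5.509, 5.674, 10.111)
t=4.240: state=(5.564, 5.672, 10.266)

(x, y, z) = (5.564, 5.672, 10.266)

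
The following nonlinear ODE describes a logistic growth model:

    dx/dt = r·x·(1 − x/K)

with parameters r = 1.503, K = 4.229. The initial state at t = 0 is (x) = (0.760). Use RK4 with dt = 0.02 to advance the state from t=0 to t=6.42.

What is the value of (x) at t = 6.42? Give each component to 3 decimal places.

t=0.000: state=(0.760)
step 1 (dt=0.02): k1=(0.937), k2=(0.946), k3=(0.946), k4=(0.955); state += dt/6·(k1+2k2+2k3+k4)
t=0.020: state=(0.779)
t=0.040: state=(0.798)
t=0.060: state=(0.818)
continuing one RK4 step at a time; state shown every 25 steps (Δt=0.5):
t=0.500: state=(1.341)
t=1.000: state=(2.098)
t=1.500: state=(2.859)
t=2.000: state=(3.450)
t=2.500: state=(3.822)
t=3.000: state=(4.027)
t=3.500: state=(4.131)
t=4.000: state=(4.182)
t=4.500: state=(4.207)
t=5.000: state=(4.219)
t=5.500: state=(4.224)
t=6.000: state=(4.227)
t=6.420: state=(4.228)

(x) = (4.228)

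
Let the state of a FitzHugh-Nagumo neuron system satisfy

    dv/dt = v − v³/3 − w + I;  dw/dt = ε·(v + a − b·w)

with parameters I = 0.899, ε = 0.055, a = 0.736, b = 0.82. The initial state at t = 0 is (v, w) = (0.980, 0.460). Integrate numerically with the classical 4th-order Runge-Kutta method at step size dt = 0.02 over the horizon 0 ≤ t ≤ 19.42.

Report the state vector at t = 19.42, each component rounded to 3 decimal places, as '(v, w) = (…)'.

t=0.000: state=(0.980, 0.460)
step 1 (dt=0.02): k1=(1.105, 0.074), k2=(1.105, 0.074), k3=(1.105, 0.074), k4=(1.104, 0.075); state += dt/6·(k1+2k2+2k3+k4)
t=0.020: state=(1.002, 0.461)
t=0.040: state=(1.024, 0.463)
t=0.060: state=(1.046, 0.465)
continuing one RK4 step at a time; state shown every 50 steps (Δt=1):
t=1.000: state=(1.748, 0.557)
t=2.000: state=(1.842, 0.670)
t=3.000: state=(1.809, 0.778)
t=4.000: state=(1.764, 0.879)
t=5.000: state=(1.718, 0.974)
t=6.000: state=(1.671, 1.062)
t=7.000: state=(1.624, 1.143)
t=8.000: state=(1.576, 1.218)
t=9.000: state=(1.528, 1.287)
t=10.000: state=(1.478, 1.351)
t=11.000: state=(1.427, 1.409)
t=12.000: state=(1.374, 1.462)
t=13.000: state=(1.319, 1.509)
t=14.000: state=(1.261, 1.552)
t=15.000: state=(1.198, 1.589)
t=16.000: state=(1.129, 1.621)
t=17.000: state=(1.051, 1.648)
t=18.000: state=(0.957, 1.669)
t=19.000: state=(0.835, 1.683)
t=19.420: state=(0.769, 1.687)

(v, w) = (0.769, 1.687)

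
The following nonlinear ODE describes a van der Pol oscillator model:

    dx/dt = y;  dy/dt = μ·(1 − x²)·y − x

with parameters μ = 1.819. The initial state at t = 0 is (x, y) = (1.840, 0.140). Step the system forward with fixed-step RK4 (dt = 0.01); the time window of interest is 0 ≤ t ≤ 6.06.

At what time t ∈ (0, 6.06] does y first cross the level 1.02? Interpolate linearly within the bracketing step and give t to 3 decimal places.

t=0.000: state=(1.840, 0.140)
step 1 (dt=0.01): k1=(0.140, -2.448), k2=(0.128, -2.396), k3=(0.128, -2.397), k4=(0.116, -2.346); state += dt/6·(k1+2k2+2k3+k4)
t=0.010: state=(1.841, 0.116)
t=0.020: state=(1.842, 0.093)
t=0.030: state=(1.843, 0.071)
continuing one RK4 step at a time; state shown every 20 steps (Δt=0.2):
t=0.200: state=(1.831, -0.187)
t=0.400: state=(1.777, -0.329)
t=0.600: state=(1.703, -0.405)
t=0.800: state=(1.616, -0.460)
t=1.000: state=(1.519, -0.515)
t=1.200: state=(1.410, -0.581)
t=1.400: state=(1.285, -0.666)
t=1.600: state=(1.141, -0.784)
t=1.800: state=(0.968, -0.960)
t=2.000: state=(0.751, -1.235)
t=2.200: state=(0.462, -1.685)
t=2.400: state=(0.058, -2.416)
t=2.600: state=(-0.519, -3.337)
t=2.800: state=(-1.223, -3.420)
t=3.000: state=(-1.767, -1.867)
t=3.200: state=(-1.987, -0.480)
t=3.400: state=(-2.016, 0.084)
t=3.600: state=(-1.977, 0.272)
t=3.800: state=(-1.915, 0.344)
t=4.000: state=(-1.841, 0.384)
t=4.200: state=(-1.761, 0.417)
t=4.400: state=(-1.674, 0.452)
t=4.600: state=(-1.580, 0.495)
t=4.800: state=(-1.476, 0.548)
t=5.000: state=(-1.360, 0.618)
t=5.200: state=(-1.227, 0.714)
t=5.400: state=(-1.071, 0.853)
t=5.560: state=(-0.923, 1.014)
next step: t=5.570: state=(-0.912, 1.026) — y has crossed 1.02
linear interpolation between t=5.560 (1.01389) and t=5.570 (1.02600) → t≈5.565

t = 5.565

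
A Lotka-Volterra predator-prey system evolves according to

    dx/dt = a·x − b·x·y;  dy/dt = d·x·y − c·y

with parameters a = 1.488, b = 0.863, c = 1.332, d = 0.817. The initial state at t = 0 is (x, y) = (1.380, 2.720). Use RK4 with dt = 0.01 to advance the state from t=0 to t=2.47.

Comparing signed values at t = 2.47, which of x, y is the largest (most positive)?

largest component: x

t=0.000: state=(1.380, 2.720)
step 1 (dt=0.01): k1=(-1.186, -0.556), k2=(-1.178, -0.569), k3=(-1.177, -0.569), k4=(-1.169, -0.581); state += dt/6·(k1+2k2+2k3+k4)
t=0.010: state=(1.368, 2.714)
t=0.020: state=(1.357, 2.708)
t=0.030: state=(1.345, 2.702)
continuing one RK4 step at a time; state shown every 10 steps (Δt=0.1):
t=0.100: state=(1.270, 2.653)
t=0.200: state=(1.176, 2.566)
t=0.300: state=(1.099, 2.464)
t=0.400: state=(1.036, 2.353)
t=0.500: state=(0.986, 2.237)
t=0.600: state=(0.948, 2.118)
t=0.700: state=(0.921, 2.001)
t=0.800: state=(0.904, 1.887)
t=0.900: state=(0.895, 1.778)
t=1.000: state=(0.895, 1.674)
t=1.100: state=(0.903, 1.577)
t=1.200: state=(0.918, 1.487)
t=1.300: state=(0.941, 1.404)
t=1.400: state=(0.970, 1.328)
t=1.500: state=(1.007, 1.260)
t=1.600: state=(1.051, 1.200)
t=1.700: state=(1.102, 1.147)
t=1.800: state=(1.161, 1.101)
t=1.900: state=(1.227, 1.062)
t=2.000: state=(1.301, 1.031)
t=2.100: state=(1.382, 1.007)
t=2.200: state=(1.472, 0.990)
t=2.300: state=(1.569, 0.981)
t=2.400: state=(1.673, 0.980)
t=2.470: state=(1.750, 0.985)
compare at T: x=1.750, y=0.985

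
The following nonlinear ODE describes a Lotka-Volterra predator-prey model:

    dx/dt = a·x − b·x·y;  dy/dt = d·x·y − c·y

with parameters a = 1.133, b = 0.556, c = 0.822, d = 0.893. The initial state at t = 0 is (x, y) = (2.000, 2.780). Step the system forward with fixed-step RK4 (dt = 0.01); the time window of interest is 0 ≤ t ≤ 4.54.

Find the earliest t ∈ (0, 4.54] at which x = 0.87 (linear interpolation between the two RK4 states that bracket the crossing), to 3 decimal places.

t = 0.885

t=0.000: state=(2.000, 2.780)
step 1 (dt=0.01): k1=(-0.825, 2.680), k2=(-0.839, 2.683), k3=(-0.839, 2.682), k4=(-0.852, 2.685); state += dt/6·(k1+2k2+2k3+k4)
t=0.010: state=(1.992, 2.807)
t=0.020: state=(1.983, 2.834)
t=0.030: state=(1.974, 2.861)
continuing one RK4 step at a time; state shown every 20 steps (Δt=0.2):
t=0.200: state=(1.787, 3.312)
t=0.400: state=(1.510, 3.774)
t=0.600: state=(1.222, 4.086)
t=0.800: state=(0.964, 4.211)
t=0.880: state=(0.875, 4.211)
next step: t=0.890: state=(0.865, 4.209) — x has crossed 0.87
linear interpolation between t=0.880 (0.87544) and t=0.890 (0.86493) → t≈0.885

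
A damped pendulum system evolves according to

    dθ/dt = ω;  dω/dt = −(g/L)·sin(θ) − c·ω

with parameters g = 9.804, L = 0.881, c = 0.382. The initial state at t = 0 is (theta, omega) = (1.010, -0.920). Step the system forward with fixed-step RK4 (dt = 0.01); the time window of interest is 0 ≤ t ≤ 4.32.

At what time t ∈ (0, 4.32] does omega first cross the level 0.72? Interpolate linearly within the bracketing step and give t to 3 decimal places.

t=0.000: state=(1.010, -0.920)
step 1 (dt=0.01): k1=(-0.920, -9.072), k2=(-0.965, -9.028), k3=(-0.965, -9.026), k4=(-1.010, -8.980); state += dt/6·(k1+2k2+2k3+k4)
t=0.010: state=(1.000, -1.010)
t=0.020: state=(0.990, -1.100)
t=0.030: state=(0.978, -1.188)
continuing one RK4 step at a time; state shown every 20 steps (Δt=0.2):
t=0.200: state=(0.661, -2.467)
t=0.400: state=(0.087, -3.069)
t=0.600: state=(-0.480, -2.400)
t=0.800: state=(-0.817, -0.889)
t=0.990: state=(-0.833, 0.705)
next step: t=1.000: state=(-0.825, 0.785) — omega has crossed 0.72
linear interpolation between t=0.990 (0.70547) and t=1.000 (0.78466) → t≈0.992

t = 0.992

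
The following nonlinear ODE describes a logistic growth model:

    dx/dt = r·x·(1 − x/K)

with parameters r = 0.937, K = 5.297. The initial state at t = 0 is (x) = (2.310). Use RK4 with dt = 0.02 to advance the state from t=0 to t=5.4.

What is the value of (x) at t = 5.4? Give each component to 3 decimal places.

t=0.000: state=(2.310)
step 1 (dt=0.02): k1=(1.221), k2=(1.222), k3=(1.222), k4=(1.223); state += dt/6·(k1+2k2+2k3+k4)
t=0.020: state=(2.334)
t=0.040: state=(2.359)
t=0.060: state=(2.383)
continuing one RK4 step at a time; state shown every 10 steps (Δt=0.2):
t=0.200: state=(2.556)
t=0.400: state=(2.804)
t=0.600: state=(3.050)
t=0.800: state=(3.288)
t=1.000: state=(3.516)
t=1.200: state=(3.730)
t=1.400: state=(3.929)
t=1.600: state=(4.110)
t=1.800: state=(4.274)
t=2.000: state=(4.420)
t=2.200: state=(4.548)
t=2.400: state=(4.661)
t=2.600: state=(4.759)
t=2.800: state=(4.843)
t=3.000: state=(4.915)
t=3.200: state=(4.976)
t=3.400: state=(5.028)
t=3.600: state=(5.072)
t=3.800: state=(5.109)
t=4.000: state=(5.140)
t=4.200: state=(5.166)
t=4.400: state=(5.188)
t=4.600: state=(5.207)
t=4.800: state=(5.222)
t=5.000: state=(5.235)
t=5.200: state=(5.245)
t=5.400: state=(5.254)

(x) = (5.254)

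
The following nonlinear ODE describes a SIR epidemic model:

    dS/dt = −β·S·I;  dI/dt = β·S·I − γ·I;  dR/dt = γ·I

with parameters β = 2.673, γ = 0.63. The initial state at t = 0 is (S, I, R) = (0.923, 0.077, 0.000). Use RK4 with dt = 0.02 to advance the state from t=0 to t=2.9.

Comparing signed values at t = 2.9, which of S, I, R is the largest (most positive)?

largest component: R

t=0.000: state=(0.923, 0.077, 0.000)
step 1 (dt=0.02): k1=(-0.190, 0.141, 0.049), k2=(-0.193, 0.144, 0.049), k3=(-0.193, 0.144, 0.049), k4=(-0.196, 0.146, 0.050); state += dt/6·(k1+2k2+2k3+k4)
t=0.020: state=(0.919, 0.080, 0.001)
t=0.040: state=(0.915, 0.083, 0.002)
t=0.060: state=(0.911, 0.086, 0.003)
continuing one RK4 step at a time; state shown every 5 steps (Δt=0.1):
t=0.100: state=(0.902, 0.092, 0.005)
t=0.200: state=(0.878, 0.110, 0.012)
t=0.300: state=(0.851, 0.130, 0.019)
t=0.400: state=(0.819, 0.153, 0.028)
t=0.500: state=(0.784, 0.178, 0.039)
t=0.600: state=(0.745, 0.205, 0.051)
t=0.700: state=(0.703, 0.233, 0.064)
t=0.800: state=(0.658, 0.263, 0.080)
t=0.900: state=(0.611, 0.292, 0.097)
t=1.000: state=(0.563, 0.321, 0.117)
t=1.100: state=(0.514, 0.348, 0.138)
t=1.200: state=(0.467, 0.372, 0.160)
t=1.300: state=(0.422, 0.394, 0.185)
t=1.400: state=(0.379, 0.411, 0.210)
t=1.500: state=(0.339, 0.425, 0.236)
t=1.600: state=(0.302, 0.435, 0.263)
t=1.700: state=(0.268, 0.440, 0.291)
t=1.800: state=(0.239, 0.443, 0.319)
t=1.900: state=(0.212, 0.441, 0.347)
t=2.000: state=(0.188, 0.437, 0.374)
t=2.100: state=(0.168, 0.430, 0.402)
t=2.200: state=(0.150, 0.422, 0.429)
t=2.300: state=(0.134, 0.411, 0.455)
t=2.400: state=(0.120, 0.399, 0.480)
t=2.500: state=(0.108, 0.387, 0.505)
t=2.600: state=(0.098, 0.373, 0.529)
t=2.700: state=(0.089, 0.359, 0.552)
t=2.800: state=(0.081, 0.345, 0.574)
t=2.900: state=(0.074, 0.331, 0.596)
compare at T: S=0.074, I=0.331, R=0.596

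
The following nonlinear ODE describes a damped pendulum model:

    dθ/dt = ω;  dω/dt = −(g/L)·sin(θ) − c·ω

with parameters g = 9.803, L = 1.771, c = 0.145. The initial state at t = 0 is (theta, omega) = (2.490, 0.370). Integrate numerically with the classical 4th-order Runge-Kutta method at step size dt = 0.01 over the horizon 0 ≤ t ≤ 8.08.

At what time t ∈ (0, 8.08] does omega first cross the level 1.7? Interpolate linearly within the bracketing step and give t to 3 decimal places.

t=0.000: state=(2.490, 0.370)
step 1 (dt=0.01): k1=(0.370, -3.411), k2=(0.353, -3.400), k3=(0.353, -3.400), k4=(0.336, -3.390); state += dt/6·(k1+2k2+2k3+k4)
t=0.010: state=(2.494, 0.336)
t=0.020: state=(2.497, 0.302)
t=0.030: state=(2.500, 0.269)
continuing one RK4 step at a time; state shown every 50 steps (Δt=0.5):
t=0.500: state=(2.255, -1.369)
t=1.000: state=(0.986, -3.738)
t=1.500: state=(-1.006, -3.389)
t=2.000: state=(-1.993, -0.595)
t=2.450: state=(-1.754, 1.669)
next step: t=2.460: state=(-1.737, 1.721) — omega has crossed 1.7
linear interpolation between t=2.450 (1.66937) and t=2.460 (1.72142) → t≈2.456

t = 2.456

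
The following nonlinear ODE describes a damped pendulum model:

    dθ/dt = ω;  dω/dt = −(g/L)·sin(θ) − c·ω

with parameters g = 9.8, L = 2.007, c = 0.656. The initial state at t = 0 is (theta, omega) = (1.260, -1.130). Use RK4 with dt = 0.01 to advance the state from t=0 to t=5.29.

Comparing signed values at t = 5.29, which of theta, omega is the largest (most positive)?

largest component: omega

t=0.000: state=(1.260, -1.130)
step 1 (dt=0.01): k1=(-1.130, -3.908), k2=(-1.150, -3.886), k3=(-1.149, -3.886), k4=(-1.169, -3.865); state += dt/6·(k1+2k2+2k3+k4)
t=0.010: state=(1.249, -1.169)
t=0.020: state=(1.237, -1.207)
t=0.030: state=(1.224, -1.245)
continuing one RK4 step at a time; state shown every 20 steps (Δt=0.2):
t=0.200: state=(0.962, -1.811)
t=0.400: state=(0.554, -2.215)
t=0.600: state=(0.102, -2.231)
t=0.800: state=(-0.312, -1.852)
t=1.000: state=(-0.620, -1.203)
t=1.200: state=(-0.786, -0.454)
t=1.400: state=(-0.804, 0.263)
t=1.600: state=(-0.689, 0.858)
t=1.800: state=(-0.474, 1.258)
t=2.000: state=(-0.203, 1.406)
t=2.200: state=(0.070, 1.289)
t=2.400: state=(0.298, 0.956)
t=2.600: state=(0.445, 0.499)
t=2.800: state=(0.496, 0.016)
t=3.000: state=(0.455, -0.410)
t=3.200: state=(0.340, -0.717)
t=3.400: state=(0.179, -0.864)
t=3.600: state=(0.006, -0.839)
t=3.800: state=(-0.147, -0.667)
t=4.000: state=(-0.255, -0.398)
t=4.200: state=(-0.304, -0.091)
t=4.400: state=(-0.293, 0.193)
t=4.600: state=(-0.231, 0.409)
t=4.800: state=(-0.136, 0.526)
t=5.000: state=(-0.028, 0.536)
t=5.200: state=(0.072, 0.447)
t=5.290: state=(0.109, 0.383)
compare at T: theta=0.109, omega=0.383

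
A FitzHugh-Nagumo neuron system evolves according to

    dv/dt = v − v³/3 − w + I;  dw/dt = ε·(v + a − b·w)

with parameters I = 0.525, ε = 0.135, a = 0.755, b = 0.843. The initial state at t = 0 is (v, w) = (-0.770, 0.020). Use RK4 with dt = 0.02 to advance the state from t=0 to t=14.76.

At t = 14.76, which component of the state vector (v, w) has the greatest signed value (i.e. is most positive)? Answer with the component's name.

largest component: v

t=0.000: state=(-0.770, 0.020)
step 1 (dt=0.02): k1=(-0.113, -0.004), k2=(-0.113, -0.004), k3=(-0.113, -0.004), k4=(-0.114, -0.005); state += dt/6·(k1+2k2+2k3+k4)
t=0.020: state=(-0.772, 0.020)
t=0.040: state=(-0.775, 0.020)
t=0.060: state=(-0.777, 0.020)
continuing one RK4 step at a time; state shown every 25 steps (Δt=0.5):
t=0.500: state=(-0.831, 0.016)
t=1.000: state=(-0.899, 0.008)
t=1.500: state=(-0.969, -0.004)
t=2.000: state=(-1.033, -0.020)
t=2.500: state=(-1.087, -0.039)
t=3.000: state=(-1.127, -0.060)
t=3.500: state=(-1.152, -0.082)
t=4.000: state=(-1.163, -0.104)
t=4.500: state=(-1.162, -0.125)
t=5.000: state=(-1.152, -0.145)
t=5.500: state=(-1.135, -0.162)
t=6.000: state=(-1.113, -0.178)
t=6.500: state=(-1.086, -0.190)
t=7.000: state=(-1.057, -0.201)
t=7.500: state=(-1.024, -0.208)
t=8.000: state=(-0.990, -0.213)
t=8.500: state=(-0.953, -0.216)
t=9.000: state=(-0.913, -0.215)
t=9.500: state=(-0.871, -0.213)
t=10.000: state=(-0.826, -0.207)
t=10.500: state=(-0.777, -0.199)
t=11.000: state=(-0.723, -0.187)
t=11.500: state=(-0.661, -0.173)
t=12.000: state=(-0.589, -0.155)
t=12.500: state=(-0.500, -0.133)
t=13.000: state=(-0.385, -0.105)
t=13.500: state=(-0.229, -0.070)
t=14.000: state=(-0.004, -0.025)
t=14.500: state=(0.331, 0.036)
t=14.760: state=(0.560, 0.077)
compare at T: v=0.560, w=0.077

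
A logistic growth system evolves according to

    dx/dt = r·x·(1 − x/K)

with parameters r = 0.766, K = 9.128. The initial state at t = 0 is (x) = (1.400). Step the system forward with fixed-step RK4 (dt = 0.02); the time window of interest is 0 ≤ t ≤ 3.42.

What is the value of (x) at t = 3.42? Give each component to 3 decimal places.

t=0.000: state=(1.400)
step 1 (dt=0.02): k1=(0.908), k2=(0.913), k3=(0.913), k4=(0.918); state += dt/6·(k1+2k2+2k3+k4)
t=0.020: state=(1.418)
t=0.040: state=(1.437)
t=0.060: state=(1.455)
continuing one RK4 step at a time; state shown every 10 steps (Δt=0.2):
t=0.200: state=(1.591)
t=0.400: state=(1.803)
t=0.600: state=(2.035)
t=0.800: state=(2.287)
t=1.000: state=(2.560)
t=1.200: state=(2.851)
t=1.400: state=(3.160)
t=1.600: state=(3.483)
t=1.800: state=(3.819)
t=2.000: state=(4.163)
t=2.200: state=(4.511)
t=2.400: state=(4.860)
t=2.600: state=(5.206)
t=2.800: state=(5.544)
t=3.000: state=(5.872)
t=3.200: state=(6.185)
t=3.400: state=(6.482)
t=3.420: state=(6.511)

(x) = (6.511)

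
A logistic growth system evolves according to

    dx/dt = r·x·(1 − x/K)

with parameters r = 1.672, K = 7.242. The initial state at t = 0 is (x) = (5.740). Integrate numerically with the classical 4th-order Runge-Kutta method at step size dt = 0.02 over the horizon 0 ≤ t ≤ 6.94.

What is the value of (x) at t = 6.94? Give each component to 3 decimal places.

t=0.000: state=(5.740)
step 1 (dt=0.02): k1=(1.990), k2=(1.971), k3=(1.971), k4=(1.952); state += dt/6·(k1+2k2+2k3+k4)
t=0.020: state=(5.779)
t=0.040: state=(5.818)
t=0.060: state=(5.856)
continuing one RK4 step at a time; state shown every 25 steps (Δt=0.5):
t=0.500: state=(6.504)
t=1.000: state=(6.903)
t=1.500: state=(7.091)
t=2.000: state=(7.176)
t=2.500: state=(7.213)
t=3.000: state=(7.229)
t=3.500: state=(7.237)
t=4.000: state=(7.240)
t=4.500: state=(7.241)
t=5.000: state=(7.242)
t=5.500: state=(7.242)
t=6.000: state=(7.242)
t=6.500: state=(7.242)
t=6.940: state=(7.242)

(x) = (7.242)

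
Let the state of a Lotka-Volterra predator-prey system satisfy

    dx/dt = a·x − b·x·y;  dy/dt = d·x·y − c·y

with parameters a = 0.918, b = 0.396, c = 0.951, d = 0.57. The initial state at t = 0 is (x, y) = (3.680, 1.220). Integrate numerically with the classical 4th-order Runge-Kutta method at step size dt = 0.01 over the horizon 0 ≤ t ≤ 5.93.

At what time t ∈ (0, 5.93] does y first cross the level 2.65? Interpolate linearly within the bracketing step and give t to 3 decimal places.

t=0.000: state=(3.680, 1.220)
step 1 (dt=0.01): k1=(1.600, 1.399), k2=(1.594, 1.412), k3=(1.594, 1.413), k4=(1.587, 1.426); state += dt/6·(k1+2k2+2k3+k4)
t=0.010: state=(3.696, 1.234)
t=0.020: state=(3.712, 1.249)
t=0.030: state=(3.727, 1.263)
continuing one RK4 step at a time; state shown every 20 steps (Δt=0.2):
t=0.200: state=(3.964, 1.561)
t=0.400: state=(4.133, 2.050)
t=0.580: state=(4.128, 2.643)
next step: t=0.590: state=(4.123, 2.680) — y has crossed 2.65
linear interpolation between t=0.580 (2.64318) and t=0.590 (2.68046) → t≈0.582

t = 0.582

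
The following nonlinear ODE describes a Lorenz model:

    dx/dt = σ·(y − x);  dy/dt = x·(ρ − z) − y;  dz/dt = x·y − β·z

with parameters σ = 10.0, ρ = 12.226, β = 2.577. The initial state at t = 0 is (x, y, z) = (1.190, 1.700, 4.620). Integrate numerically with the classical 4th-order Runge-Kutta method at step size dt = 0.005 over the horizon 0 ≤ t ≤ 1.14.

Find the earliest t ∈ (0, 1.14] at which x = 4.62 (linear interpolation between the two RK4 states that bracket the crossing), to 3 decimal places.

t=0.000: state=(1.190, 1.700, 4.620)
step 1 (dt=0.005): k1=(5.100, 7.351, -9.883), k2=(5.156, 7.459, -9.775), k3=(5.158, 7.460, -9.775), k4=(5.215, 7.569, -9.668); state += dt/6·(k1+2k2+2k3+k4)
t=0.005: state=(1.216, 1.737, 4.571)
t=0.010: state=(1.242, 1.776, 4.523)
t=0.015: state=(1.269, 1.815, 4.477)
continuing one RK4 step at a time; state shown every 10 steps (Δt=0.05):
t=0.050: state=(1.477, 2.126, 4.181)
t=0.100: state=(1.847, 2.686, 3.863)
t=0.150: state=(2.326, 3.413, 3.694)
t=0.200: state=(2.944, 4.339, 3.727)
t=0.250: state=(3.729, 5.483, 4.046)
t=0.295: state=(4.594, 6.682, 4.681)
next step: t=0.300: state=(4.700, 6.822, 4.777) — x has crossed 4.62
linear interpolation between t=0.295 (4.59428) and t=0.300 (4.69954) → t≈0.296

t = 0.296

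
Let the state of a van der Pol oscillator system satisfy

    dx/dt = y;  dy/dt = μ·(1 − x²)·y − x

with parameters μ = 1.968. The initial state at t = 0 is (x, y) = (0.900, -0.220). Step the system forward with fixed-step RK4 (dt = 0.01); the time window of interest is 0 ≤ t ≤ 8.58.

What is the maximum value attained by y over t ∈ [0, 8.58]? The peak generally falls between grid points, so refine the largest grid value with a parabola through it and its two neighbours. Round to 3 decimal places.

t=0.000: state=(0.900, -0.220)
step 1 (dt=0.01): k1=(-0.220, -0.982), k2=(-0.225, -0.984), k3=(-0.225, -0.984), k4=(-0.230, -0.986); state += dt/6·(k1+2k2+2k3+k4)
t=0.010: state=(0.898, -0.230)
t=0.020: state=(0.895, -0.240)
t=0.030: state=(0.893, -0.250)
continuing one RK4 step at a time; state shown every 50 steps (Δt=0.5):
t=0.500: state=(0.654, -0.810)
t=1.000: state=(-0.031, -2.158)
t=1.500: state=(-1.472, -2.539)
t=2.000: state=(-1.927, 0.072)
t=2.500: state=(-1.794, 0.363)
t=3.000: state=(-1.589, 0.458)
t=3.500: state=(-1.327, 0.607)
t=4.000: state=(-0.951, 0.955)
t=4.500: state=(-0.247, 2.109)
t=5.000: state=(1.342, 3.403)
t=5.500: state=(2.020, 0.002)
t=6.000: state=(1.903, -0.334)
t=6.500: state=(1.718, -0.407)
t=7.000: state=(1.491, -0.508)
t=7.500: state=(1.194, -0.709)
t=8.000: state=(0.729, -1.254)
t=8.500: state=(-0.280, -3.122)
t=8.580: state=(-0.547, -3.521)
largest grid value and its neighbours: y(4.880)=3.77609, y(4.890)=3.77809, y(4.900)=3.77443
parabola through these three points peaks at t≈4.889 with y≈3.77815

max y = 3.778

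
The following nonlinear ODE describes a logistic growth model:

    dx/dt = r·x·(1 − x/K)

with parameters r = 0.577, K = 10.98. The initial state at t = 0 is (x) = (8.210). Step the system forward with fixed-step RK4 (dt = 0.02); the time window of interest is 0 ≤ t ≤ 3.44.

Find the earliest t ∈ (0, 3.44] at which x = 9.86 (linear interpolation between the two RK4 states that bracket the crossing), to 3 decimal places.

t = 1.887

t=0.000: state=(8.210)
step 1 (dt=0.02): k1=(1.195), k2=(1.192), k3=(1.192), k4=(1.188); state += dt/6·(k1+2k2+2k3+k4)
t=0.020: state=(8.234)
t=0.040: state=(8.258)
t=0.060: state=(8.281)
continuing one RK4 step at a time; state shown every 10 steps (Δt=0.2):
t=0.200: state=(8.442)
t=0.400: state=(8.660)
t=0.600: state=(8.864)
t=0.800: state=(9.055)
t=1.000: state=(9.231)
t=1.200: state=(9.394)
t=1.400: state=(9.544)
t=1.600: state=(9.682)
t=1.800: state=(9.809)
t=1.880: state=(9.856)
next step: t=1.900: state=(9.868) — x has crossed 9.86
linear interpolation between t=1.880 (9.85608) and t=1.900 (9.86767) → t≈1.887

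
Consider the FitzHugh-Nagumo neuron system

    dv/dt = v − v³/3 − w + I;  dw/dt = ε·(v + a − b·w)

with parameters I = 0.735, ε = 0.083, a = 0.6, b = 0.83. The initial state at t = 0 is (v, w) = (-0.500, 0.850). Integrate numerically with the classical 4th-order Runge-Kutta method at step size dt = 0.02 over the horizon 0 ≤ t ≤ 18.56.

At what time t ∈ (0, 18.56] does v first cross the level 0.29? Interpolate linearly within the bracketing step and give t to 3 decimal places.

t = 14.539

t=0.000: state=(-0.500, 0.850)
step 1 (dt=0.02): k1=(-0.573, -0.050), k2=(-0.577, -0.051), k3=(-0.577, -0.051), k4=(-0.581, -0.051); state += dt/6·(k1+2k2+2k3+k4)
t=0.020: state=(-0.512, 0.849)
t=0.040: state=(-0.523, 0.848)
t=0.060: state=(-0.535, 0.847)
continuing one RK4 step at a time; state shown every 50 steps (Δt=1):
t=1.000: state=(-1.188, 0.774)
t=2.000: state=(-1.597, 0.655)
t=3.000: state=(-1.637, 0.529)
t=4.000: state=(-1.585, 0.413)
t=5.000: state=(-1.516, 0.309)
t=6.000: state=(-1.443, 0.218)
t=7.000: state=(-1.365, 0.139)
t=8.000: state=(-1.283, 0.071)
t=9.000: state=(-1.195, 0.015)
t=10.000: state=(-1.095, -0.029)
t=11.000: state=(-0.977, -0.062)
t=12.000: state=(-0.825, -0.083)
t=13.000: state=(-0.596, -0.087)
t=14.000: state=(-0.159, -0.065)
t=14.520: state=(0.270, -0.036)
next step: t=14.540: state=(0.291, -0.034) — v has crossed 0.29
linear interpolation between t=14.520 (0.26988) and t=14.540 (0.29074) → t≈14.539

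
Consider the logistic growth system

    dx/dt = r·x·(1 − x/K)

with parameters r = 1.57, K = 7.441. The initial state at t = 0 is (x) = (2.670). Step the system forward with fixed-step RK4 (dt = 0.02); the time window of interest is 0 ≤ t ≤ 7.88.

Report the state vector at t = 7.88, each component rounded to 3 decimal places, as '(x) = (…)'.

(x) = (7.441)

t=0.000: state=(2.670)
step 1 (dt=0.02): k1=(2.688), k2=(2.700), k3=(2.700), k4=(2.711); state += dt/6·(k1+2k2+2k3+k4)
t=0.020: state=(2.724)
t=0.040: state=(2.778)
t=0.060: state=(2.833)
continuing one RK4 step at a time; state shown every 25 steps (Δt=0.5):
t=0.500: state=(4.100)
t=1.000: state=(5.424)
t=1.500: state=(6.362)
t=2.000: state=(6.907)
t=2.500: state=(7.187)
t=3.000: state=(7.323)
t=3.500: state=(7.387)
t=4.000: state=(7.416)
t=4.500: state=(7.430)
t=5.000: state=(7.436)
t=5.500: state=(7.439)
t=6.000: state=(7.440)
t=6.500: state=(7.441)
t=7.000: state=(7.441)
t=7.500: state=(7.441)
t=7.880: state=(7.441)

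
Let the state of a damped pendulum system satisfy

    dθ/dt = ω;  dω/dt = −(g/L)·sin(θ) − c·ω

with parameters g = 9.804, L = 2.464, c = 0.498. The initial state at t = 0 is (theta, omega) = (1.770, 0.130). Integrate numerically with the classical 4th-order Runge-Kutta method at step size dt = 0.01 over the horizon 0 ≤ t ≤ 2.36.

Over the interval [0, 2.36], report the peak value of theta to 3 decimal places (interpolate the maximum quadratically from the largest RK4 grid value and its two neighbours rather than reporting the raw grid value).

max theta = 1.772

t=0.000: state=(1.770, 0.130)
step 1 (dt=0.01): k1=(0.130, -3.965), k2=(0.110, -3.955), k3=(0.110, -3.955), k4=(0.090, -3.944); state += dt/6·(k1+2k2+2k3+k4)
t=0.010: state=(1.771, 0.090)
t=0.020: state=(1.772, 0.051)
t=0.030: state=(1.772, 0.012)
continuing one RK4 step at a time; state shown every 10 steps (Δt=0.1):
t=0.100: state=(1.764, -0.257)
t=0.200: state=(1.719, -0.627)
t=0.300: state=(1.639, -0.982)
t=0.400: state=(1.523, -1.322)
t=0.500: state=(1.375, -1.643)
t=0.600: state=(1.196, -1.935)
t=0.700: state=(0.989, -2.185)
t=0.800: state=(0.761, -2.377)
t=0.900: state=(0.517, -2.492)
t=1.000: state=(0.265, -2.518)
t=1.100: state=(0.016, -2.449)
t=1.200: state=(-0.222, -2.290)
t=1.300: state=(-0.439, -2.052)
t=1.400: state=(-0.630, -1.754)
t=1.500: state=(-0.789, -1.415)
t=1.600: state=(-0.912, -1.054)
t=1.700: state=(-0.999, -0.685)
t=1.800: state=(-1.049, -0.319)
t=1.900: state=(-1.063, 0.035)
t=2.000: state=(-1.043, 0.371)
t=2.100: state=(-0.990, 0.683)
t=2.200: state=(-0.907, 0.966)
t=2.300: state=(-0.798, 1.211)
t=2.360: state=(-0.721, 1.338)
largest grid value and its neighbours: theta(0.020)=1.77181, theta(0.030)=1.77212, theta(0.040)=1.77205
parabola through these three points peaks at t≈0.033 with theta≈1.77214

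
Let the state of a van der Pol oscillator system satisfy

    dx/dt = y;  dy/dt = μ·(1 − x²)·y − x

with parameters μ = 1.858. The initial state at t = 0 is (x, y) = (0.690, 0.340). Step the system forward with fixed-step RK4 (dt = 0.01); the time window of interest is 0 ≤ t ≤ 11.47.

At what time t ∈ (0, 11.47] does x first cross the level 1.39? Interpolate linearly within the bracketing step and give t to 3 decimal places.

t=0.000: state=(0.690, 0.340)
step 1 (dt=0.01): k1=(0.340, -0.359), k2=(0.338, -0.364), k3=(0.338, -0.364), k4=(0.336, -0.369); state += dt/6·(k1+2k2+2k3+k4)
t=0.010: state=(0.693, 0.336)
t=0.020: state=(0.697, 0.333)
t=0.030: state=(0.700, 0.329)
continuing one RK4 step at a time; state shown every 50 steps (Δt=0.5):
t=0.500: state=(0.796, 0.050)
t=1.000: state=(0.715, -0.401)
t=1.500: state=(0.347, -1.166)
t=2.000: state=(-0.609, -2.745)
t=2.500: state=(-1.761, -1.010)
t=3.000: state=(-1.843, 0.259)
t=3.500: state=(-1.661, 0.437)
t=4.000: state=(-1.411, 0.574)
t=4.500: state=(-1.065, 0.850)
t=5.000: state=(-0.477, 1.664)
t=5.500: state=(0.852, 3.634)
t=5.650: state=(1.380, 3.203)
next step: t=5.660: state=(1.411, 3.133) — x has crossed 1.39
linear interpolation between t=5.650 (1.37958) and t=5.660 (1.41127) → t≈5.653

t = 5.653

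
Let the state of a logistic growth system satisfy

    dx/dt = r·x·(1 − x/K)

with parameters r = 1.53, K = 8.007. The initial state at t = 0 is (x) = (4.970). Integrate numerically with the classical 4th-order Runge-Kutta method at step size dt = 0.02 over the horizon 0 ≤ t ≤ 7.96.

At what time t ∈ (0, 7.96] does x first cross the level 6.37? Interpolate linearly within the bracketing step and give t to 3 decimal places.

t=0.000: state=(4.970)
step 1 (dt=0.02): k1=(2.884), k2=(2.873), k3=(2.873), k4=(2.862); state += dt/6·(k1+2k2+2k3+k4)
t=0.020: state=(5.027)
t=0.040: state=(5.084)
t=0.060: state=(5.141)
continuing one RK4 step at a time; state shown every 25 steps (Δt=0.5):
t=0.500: state=(6.234)
t=0.560: state=(6.358)
next step: t=0.580: state=(6.397) — x has crossed 6.37
linear interpolation between t=0.560 (6.35774) and t=0.580 (6.39746) → t≈0.566

t = 0.566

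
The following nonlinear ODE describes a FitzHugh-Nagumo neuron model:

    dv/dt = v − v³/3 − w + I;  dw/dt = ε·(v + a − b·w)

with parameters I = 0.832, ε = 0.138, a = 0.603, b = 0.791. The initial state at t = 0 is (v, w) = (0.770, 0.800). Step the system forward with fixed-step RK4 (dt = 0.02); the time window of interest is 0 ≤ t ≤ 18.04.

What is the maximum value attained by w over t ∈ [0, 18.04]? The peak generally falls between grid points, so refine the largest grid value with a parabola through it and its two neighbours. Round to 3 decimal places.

t=0.000: state=(0.770, 0.800)
step 1 (dt=0.02): k1=(0.650, 0.102), k2=(0.651, 0.103), k3=(0.651, 0.103), k4=(0.653, 0.104); state += dt/6·(k1+2k2+2k3+k4)
t=0.020: state=(0.783, 0.802)
t=0.040: state=(0.796, 0.804)
t=0.060: state=(0.809, 0.806)
continuing one RK4 step at a time; state shown every 50 steps (Δt=1):
t=1.000: state=(1.364, 0.939)
t=2.000: state=(1.551, 1.116)
t=3.000: state=(1.508, 1.280)
t=4.000: state=(1.409, 1.418)
t=5.000: state=(1.293, 1.526)
t=6.000: state=(1.164, 1.608)
t=7.000: state=(1.014, 1.663)
t=8.000: state=(0.825, 1.691)
t=9.000: state=(0.546, 1.685)
t=10.000: state=(0.010, 1.630)
t=11.000: state=(-1.127, 1.473)
t=12.000: state=(-1.829, 1.191)
t=13.000: state=(-1.811, 0.907)
t=14.000: state=(-1.703, 0.662)
t=15.000: state=(-1.587, 0.457)
t=16.000: state=(-1.465, 0.290)
t=17.000: state=(-1.335, 0.156)
t=18.000: state=(-1.193, 0.053)
t=18.040: state=(-1.187, 0.050)
largest grid value and its neighbours: w(8.360)=1.69296, w(8.380)=1.69296, w(8.400)=1.69295
parabola through these three points peaks at t≈8.374 with w≈1.69296

max w = 1.693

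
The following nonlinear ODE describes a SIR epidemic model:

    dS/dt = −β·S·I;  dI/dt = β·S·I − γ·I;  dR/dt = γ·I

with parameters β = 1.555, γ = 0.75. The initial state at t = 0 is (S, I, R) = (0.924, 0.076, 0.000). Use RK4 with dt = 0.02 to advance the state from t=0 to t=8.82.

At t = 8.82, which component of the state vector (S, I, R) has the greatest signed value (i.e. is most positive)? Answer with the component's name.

t=0.000: state=(0.924, 0.076, 0.000)
step 1 (dt=0.02): k1=(-0.109, 0.052, 0.057), k2=(-0.110, 0.052, 0.057), k3=(-0.110, 0.052, 0.057), k4=(-0.110, 0.053, 0.058); state += dt/6·(k1+2k2+2k3+k4)
t=0.020: state=(0.922, 0.077, 0.001)
t=0.040: state=(0.920, 0.078, 0.002)
t=0.060: state=(0.917, 0.079, 0.003)
continuing one RK4 step at a time; state shown every 25 steps (Δt=0.5):
t=0.500: state=(0.862, 0.105, 0.034)
t=1.000: state=(0.785, 0.137, 0.079)
t=1.500: state=(0.697, 0.167, 0.136)
t=2.000: state=(0.606, 0.191, 0.203)
t=2.500: state=(0.520, 0.203, 0.277)
t=3.000: state=(0.444, 0.202, 0.354)
t=3.500: state=(0.380, 0.192, 0.428)
t=4.000: state=(0.330, 0.173, 0.497)
t=4.500: state=(0.291, 0.152, 0.558)
t=5.000: state=(0.261, 0.129, 0.610)
t=5.500: state=(0.238, 0.108, 0.655)
t=6.000: state=(0.220, 0.088, 0.691)
t=6.500: state=(0.207, 0.072, 0.721)
t=7.000: state=(0.197, 0.058, 0.745)
t=7.500: state=(0.189, 0.046, 0.765)
t=8.000: state=(0.183, 0.037, 0.780)
t=8.500: state=(0.179, 0.029, 0.792)
t=8.820: state=(0.176, 0.025, 0.799)
compare at T: S=0.176, I=0.025, R=0.799

largest component: R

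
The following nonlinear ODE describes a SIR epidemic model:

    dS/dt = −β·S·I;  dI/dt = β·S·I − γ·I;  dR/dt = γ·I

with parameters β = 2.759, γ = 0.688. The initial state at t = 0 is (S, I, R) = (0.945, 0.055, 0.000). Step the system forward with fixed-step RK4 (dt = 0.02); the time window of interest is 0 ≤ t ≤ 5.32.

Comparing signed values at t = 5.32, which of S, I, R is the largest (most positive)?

largest component: R

t=0.000: state=(0.945, 0.055, 0.000)
step 1 (dt=0.02): k1=(-0.143, 0.106, 0.038), k2=(-0.146, 0.107, 0.039), k3=(-0.146, 0.107, 0.039), k4=(-0.149, 0.109, 0.039); state += dt/6·(k1+2k2+2k3+k4)
t=0.020: state=(0.942, 0.057, 0.001)
t=0.040: state=(0.939, 0.059, 0.002)
t=0.060: state=(0.936, 0.062, 0.002)
continuing one RK4 step at a time; state shown every 10 steps (Δt=0.2):
t=0.200: state=(0.911, 0.080, 0.009)
t=0.400: state=(0.864, 0.114, 0.022)
t=0.600: state=(0.802, 0.157, 0.041)
t=0.800: state=(0.725, 0.209, 0.066)
t=1.000: state=(0.636, 0.265, 0.099)
t=1.200: state=(0.541, 0.320, 0.139)
t=1.400: state=(0.448, 0.366, 0.186)
t=1.600: state=(0.362, 0.399, 0.239)
t=1.800: state=(0.289, 0.416, 0.295)
t=2.000: state=(0.230, 0.418, 0.353)
t=2.200: state=(0.183, 0.408, 0.410)
t=2.400: state=(0.147, 0.389, 0.464)
t=2.600: state=(0.119, 0.364, 0.516)
t=2.800: state=(0.098, 0.337, 0.565)
t=3.000: state=(0.082, 0.309, 0.609)
t=3.200: state=(0.070, 0.281, 0.650)
t=3.400: state=(0.060, 0.253, 0.686)
t=3.600: state=(0.053, 0.228, 0.719)
t=3.800: state=(0.047, 0.204, 0.749)
t=4.000: state=(0.042, 0.182, 0.776)
t=4.200: state=(0.038, 0.162, 0.799)
t=4.400: state=(0.035, 0.144, 0.820)
t=4.600: state=(0.033, 0.128, 0.839)
t=4.800: state=(0.031, 0.114, 0.856)
t=5.000: state=(0.029, 0.101, 0.871)
t=5.200: state=(0.027, 0.089, 0.884)
t=5.320: state=(0.027, 0.083, 0.891)
compare at T: S=0.027, I=0.083, R=0.891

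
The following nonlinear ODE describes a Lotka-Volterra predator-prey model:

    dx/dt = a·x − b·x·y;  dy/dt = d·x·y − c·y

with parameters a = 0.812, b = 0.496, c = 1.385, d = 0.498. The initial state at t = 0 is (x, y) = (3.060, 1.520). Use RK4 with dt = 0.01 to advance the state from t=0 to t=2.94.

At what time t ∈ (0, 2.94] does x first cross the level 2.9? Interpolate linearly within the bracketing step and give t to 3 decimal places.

t=0.000: state=(3.060, 1.520)
step 1 (dt=0.01): k1=(0.178, 0.211), k2=(0.176, 0.212), k3=(0.176, 0.212), k4=(0.175, 0.213); state += dt/6·(k1+2k2+2k3+k4)
t=0.010: state=(3.062, 1.522)
t=0.020: state=(3.063, 1.524)
t=0.030: state=(3.065, 1.526)
continuing one RK4 step at a time; state shown every 10 steps (Δt=0.1):
t=0.100: state=(3.076, 1.542)
t=0.200: state=(3.089, 1.565)
t=0.300: state=(3.098, 1.590)
t=0.400: state=(3.103, 1.615)
t=0.500: state=(3.105, 1.642)
t=0.600: state=(3.102, 1.668)
t=0.700: state=(3.095, 1.695)
t=0.800: state=(3.084, 1.721)
t=0.900: state=(3.070, 1.747)
t=1.000: state=(3.051, 1.771)
t=1.100: state=(3.029, 1.794)
t=1.200: state=(3.004, 1.815)
t=1.300: state=(2.976, 1.834)
t=1.400: state=(2.946, 1.851)
t=1.500: state=(2.914, 1.865)
t=1.540: state=(2.901, 1.869)
next step: t=1.550: state=(2.897, 1.870) — x has crossed 2.9
linear interpolation between t=1.540 (2.90059) and t=1.550 (2.89724) → t≈1.542

t = 1.542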